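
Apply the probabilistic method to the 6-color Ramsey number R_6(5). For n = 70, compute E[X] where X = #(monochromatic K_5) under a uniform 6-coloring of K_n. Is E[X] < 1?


E[X] = C(70, 5) · 6^{1 − 10} = 12103014 · 6^{−9} = 12103014/10077696.
As a reduced fraction: E[X] = 2017169/1679616 ≈ 1.2010.
Is E[X] < 1? NO.
Since E[X] ≥ 1, the first-moment bound is inconclusive at n = 70; it does NOT by itself certify R_6(5) > 70.

E[X] = 2017169/1679616 ≈ 1.2010; E[X] ≥ 1; first-moment method inconclusive here.


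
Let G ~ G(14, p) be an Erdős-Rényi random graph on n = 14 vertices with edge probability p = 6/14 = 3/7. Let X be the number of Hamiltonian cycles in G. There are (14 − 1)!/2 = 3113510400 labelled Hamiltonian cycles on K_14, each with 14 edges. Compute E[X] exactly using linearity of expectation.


K_14 has (14 − 1)!/2 = 3113510400 labelled Hamiltonian cycles.
For each such Hamiltonian cycle H, let X_H = 1 if all 14 edges of H are present in G. Then P[X_H = 1] = p^{14} = (3/7)^{14} = 4782969/678223072849.
By linearity of expectation: E[X] = Σ_H E[X_H] = 3113510400 · p^{14} = 3113510400 · 4782969/678223072849 = 2127403389196800/96889010407.
Numerically: E[X] ≈ 21957.1.

E[X] = 3113510400 · (3/7)^{14} = 2127403389196800/96889010407 ≈ 21957.1.


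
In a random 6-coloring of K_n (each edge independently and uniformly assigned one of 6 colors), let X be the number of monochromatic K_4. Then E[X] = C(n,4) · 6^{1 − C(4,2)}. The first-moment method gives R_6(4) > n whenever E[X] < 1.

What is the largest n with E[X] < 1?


We need C(n, 4) · 6^{1 − 6} < 1, i.e. C(n, 4) < 6^{6 − 1} = 7776.
Check values of n near the boundary:
  n = 19: C(19, 4) = 3876; 3876 < 7776? YES
  n = 20: C(20, 4) = 4845; 4845 < 7776? YES
  n = 21: C(21, 4) = 5985; 5985 < 7776? YES
  n = 22: C(22, 4) = 7315; 7315 < 7776? YES
  n = 23: C(23, 4) = 8855; 8855 < 7776? NO
  n = 24: C(24, 4) = 10626; 10626 < 7776? NO
The largest n with C(n, 4) < 7776 is n = 22 (where E[X] = 7315/7776 ≈ 0.940715). Hence R_6(4) > 22, i.e. R_6(4) ≥ 23.

Largest n = 22; hence R_6(4) > 22.


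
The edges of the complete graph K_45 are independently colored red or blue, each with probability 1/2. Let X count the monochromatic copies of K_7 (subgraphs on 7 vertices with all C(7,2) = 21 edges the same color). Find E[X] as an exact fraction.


Let X = Σ_S X_S over the C(45, 7) = 45379620 subsets S of size 7, where X_S = 1 if the K_7 on S is monochromatic.
For a fixed S, the K_7 on S has C(7, 2) = 21 edges. P[all 21 edges red] = (1/2)^21, and likewise for blue, so P[monochromatic] = 2·(1/2)^21 = 2^{1 − 21} = 1/1048576.
By linearity of expectation: E[X] = C(45, 7) · 2^{1 − 21} = 45379620 · 1/1048576 = 11344905/262144.
Numerically: E[X] ≈ 43.27738.

E[X] = C(45,7)·2^(1−C(7,2)) = 11344905/262144 ≈ 43.27738.


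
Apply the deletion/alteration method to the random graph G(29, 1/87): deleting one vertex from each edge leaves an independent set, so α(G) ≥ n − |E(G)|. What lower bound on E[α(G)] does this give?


E[|E(G)|] = C(29, 2)·p = 406 · (1/87) = 14/3.
E[α(G)] ≥ n − E[|E(G)|] = 29 − 14/3 = 73/3.
Numerically: ≈ 24.33333.
(This is only a lower bound; the true E[α(G)] may be larger.)

E[α(G)] ≥ 73/3 ≈ 24.33333.


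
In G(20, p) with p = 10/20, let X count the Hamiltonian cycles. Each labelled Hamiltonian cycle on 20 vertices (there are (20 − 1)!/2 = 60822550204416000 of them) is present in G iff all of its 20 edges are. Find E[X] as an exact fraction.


K_20 has (20 − 1)!/2 = 60822550204416000 labelled Hamiltonian cycles.
For each such Hamiltonian cycle H, let X_H = 1 if all 20 edges of H are present in G. Then P[X_H = 1] = p^{20} = (1/2)^{20} = 1/1048576.
By linearity of expectation: E[X] = Σ_H E[X_H] = 60822550204416000 · p^{20} = 60822550204416000 · 1/1048576 = 1856156927625/32.
Numerically: E[X] ≈ 5.8005e+10.

E[X] = 60822550204416000 · (1/2)^{20} = 1856156927625/32 ≈ 5.8005e+10.


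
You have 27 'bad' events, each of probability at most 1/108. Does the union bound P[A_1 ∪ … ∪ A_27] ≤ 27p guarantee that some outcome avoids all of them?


Union bound: P[∪_{i=1}^{27} A_i] ≤ Σ_i P[A_i] ≤ 27·p = 27·(1/108) = 1/4.
Numerically: 1/4 ≈ 0.2500000.
Is 1/4 < 1? YES.
Since P[∪ A_i] ≤ 1/4 < 1, the complement has P[∩ A_i^c] ≥ 1 − 1/4 = 3/4 > 0, so some outcome avoids every A_i.

27·p = 1/4 ≈ 0.2500000; existence CERTIFIED by the union bound.


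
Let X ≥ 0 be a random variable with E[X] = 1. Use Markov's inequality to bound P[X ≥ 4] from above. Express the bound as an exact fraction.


μ = E[X] = 1, a = 4.
Markov: P[X ≥ 4] ≤ μ/a = (1)/4 = 1/4.
Numerically: ≈ 0.250.
(Since a = 4 > μ = 1.000, the bound 1/4 is < 1 and informative.)

P[X ≥ 4] ≤ 1/4 ≈ 0.250.


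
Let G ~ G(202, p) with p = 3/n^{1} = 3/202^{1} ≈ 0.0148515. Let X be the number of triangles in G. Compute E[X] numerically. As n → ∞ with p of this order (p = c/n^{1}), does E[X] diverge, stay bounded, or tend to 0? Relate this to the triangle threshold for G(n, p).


Number of potential triangles: C(202, 3) = 1353400.
Each occurs with probability p³ ≈ (0.0148515)³ ≈ 3.27574175e-06.
By linearity: E[X] = C(202, 3)·p³ ≈ 1353400 · 3.27574175e-06 ≈ 4.433389.
Here α = 1, so p = 3/n is exactly at the triangle threshold p ~ 1/n. Asymptotically E[X] → c³/6 = 3³/6 = 9/2 ≈ 4.500000, a bounded constant. In this regime the triangle count is asymptotically Poisson(c³/6).

E[X] ≈ 4.433389; in regime p = Θ(1/n^{1}) E[X] stays bounded (at the triangle threshold p ~ 1/n).


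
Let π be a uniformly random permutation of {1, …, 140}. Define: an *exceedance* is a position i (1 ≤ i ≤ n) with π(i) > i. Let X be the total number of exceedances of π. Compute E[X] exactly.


Write X = Σ_{i=1}^{140} X_i, where X_i = 1_{π(i) > i}.
For each fixed i, π(i) is uniform over {1, …, 140} (marginal of a uniform permutation), so P[π(i) > i] = (n − i)/n. Summing: Σ_{i=1}^{140} (n − i)/n = (0 + 1 + … + 139)/140 = 140(140 − 1)/(2·140) = (140 − 1)/2.
Hence E[X] = Σ_{i=1}^{140} (140 − i)/140 = 139/2 ≈ 69.50000.

E[X] = 139/2 = 69.50000.


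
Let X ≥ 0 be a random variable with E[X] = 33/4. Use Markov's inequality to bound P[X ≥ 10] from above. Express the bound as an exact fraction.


μ = E[X] = 33/4, a = 10.
Markov: P[X ≥ 10] ≤ μ/a = (33/4)/10 = 33/40.
Numerically: ≈ 0.825000.
(Since a = 10 > μ = 8.250000, the bound 33/40 is < 1 and informative.)

P[X ≥ 10] ≤ 33/40 ≈ 0.825000.


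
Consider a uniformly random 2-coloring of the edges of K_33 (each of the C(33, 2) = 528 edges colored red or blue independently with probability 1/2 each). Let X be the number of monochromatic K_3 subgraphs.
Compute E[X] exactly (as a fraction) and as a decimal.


Let X = Σ_S X_S over the C(33, 3) = 5456 subsets S of size 3, where X_S = 1 if the K_3 on S is monochromatic.
For a fixed S, the K_3 on S has C(3, 2) = 3 edges. P[all 3 edges red] = (1/2)^3, and likewise for blue, so P[monochromatic] = 2·(1/2)^3 = 2^{1 − 3} = 1/4.
Summing: E[X] = C(33, 3) · 2^{1 − 3} = 5456 · 1/4 = 1364.
Numerically: E[X] ≈ 1364.000000.

E[X] = C(33,3)·2^(1−C(3,2)) = 1364 ≈ 1364.000000.


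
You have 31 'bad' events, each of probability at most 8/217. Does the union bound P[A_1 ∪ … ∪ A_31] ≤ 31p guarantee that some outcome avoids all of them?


Union bound: P[∪_{i=1}^{31} A_i] ≤ Σ_i P[A_i] ≤ 31·p = 31·(8/217) = 8/7.
Numerically: 8/7 ≈ 1.1428571.
Is 8/7 < 1? NO.
Since the bound 8/7 is ≥ 1, the union bound is uninformative here; it does NOT by itself certify existence.

31·p = 8/7 ≈ 1.1428571; existence NOT certified by the union bound.


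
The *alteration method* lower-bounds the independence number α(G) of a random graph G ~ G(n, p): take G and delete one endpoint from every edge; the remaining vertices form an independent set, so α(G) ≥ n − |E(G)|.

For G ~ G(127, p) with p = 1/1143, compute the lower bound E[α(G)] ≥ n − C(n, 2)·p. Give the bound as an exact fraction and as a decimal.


E[|E(G)|] = C(127, 2)·p = 8001 · (1/1143) = 7.
E[α(G)] ≥ n − E[|E(G)|] = 127 − 7 = 120.
Numerically: ≈ 120.00000.
(This is only a lower bound; the true E[α(G)] may be larger.)

E[α(G)] ≥ 120 ≈ 120.00000.


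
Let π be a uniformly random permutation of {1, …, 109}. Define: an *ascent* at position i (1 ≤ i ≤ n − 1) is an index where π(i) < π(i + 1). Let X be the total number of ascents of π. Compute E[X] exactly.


Write X = Σ X_I over i = 1, …, 108, with X_I the indicator of one ascent.
There are 108 indicators.
For each fixed i, the pair (π(i), π(i+1)) is a uniformly random ordered pair of distinct values from {1, …, 109}; by symmetry P[π(i) < π(i+1)] = 1/2.
By linearity: E[X] = 108 · (1/2) = (109 − 1) · (1/2) = 54 ≈ 54.000000.

E[X] = 54 = 54.000000.


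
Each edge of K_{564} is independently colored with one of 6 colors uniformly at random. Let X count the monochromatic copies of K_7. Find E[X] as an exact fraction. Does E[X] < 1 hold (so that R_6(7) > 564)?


E[X] = C(564, 7) · 6^{1 − 21} = 3469685994423792 · 6^{−20} = 3469685994423792/3656158440062976.
As a reduced fraction: E[X] = 24095041627943/25389989167104 ≈ 0.948998.
Is E[X] < 1? YES.
Since E[X] < 1, there exists a 6-coloring of K_{564} with no monochromatic K_7; hence R_6(7) > 564.

E[X] = 24095041627943/25389989167104 ≈ 0.948998; E[X] < 1, so R_6(7) > 564.


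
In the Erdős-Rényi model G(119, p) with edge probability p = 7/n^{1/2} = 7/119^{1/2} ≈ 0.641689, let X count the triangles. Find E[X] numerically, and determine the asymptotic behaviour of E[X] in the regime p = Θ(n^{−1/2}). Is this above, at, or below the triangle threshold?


Number of potential triangles: C(119, 3) = 273819.
Each occurs with probability p³ ≈ (0.641689)³ ≈ 2.64224861e-01.
By linearity: E[X] = C(119, 3)·p³ ≈ 273819 · 2.64224861e-01 ≈ 72349.787189.
Since α = 1/2 < 1, p = c/n^{1/2} ≫ 1/n is above the triangle threshold p ~ 1/n. Asymptotically E[X] ~ (c³/6)·n^{3(1−α)} = (7³/6)·n^{1.5} → ∞; triangles are abundant w.h.p.

E[X] ≈ 72349.787189; in regime p = Θ(1/n^{1/2}) E[X] diverges (above the triangle threshold p ~ 1/n).


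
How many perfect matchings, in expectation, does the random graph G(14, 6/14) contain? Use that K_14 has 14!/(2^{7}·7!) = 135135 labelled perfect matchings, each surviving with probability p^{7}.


K_14 has 14!/(2^{7}·7!) = 135135 labelled perfect matchings.
For each such perfect matching H, let X_H = 1 if all 7 edges of H are present in G. Then P[X_H = 1] = p^{7} = (3/7)^{7} = 2187/823543.
By linearity of expectation: E[X] = Σ_H E[X_H] = 135135 · p^{7} = 135135 · 2187/823543 = 42220035/117649.
Numerically: E[X] ≈ 358.9.

E[X] = 135135 · (3/7)^{7} = 42220035/117649 ≈ 358.9.


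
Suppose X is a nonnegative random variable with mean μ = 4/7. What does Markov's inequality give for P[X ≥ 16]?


μ = E[X] = 4/7, a = 16.
Markov: P[X ≥ 16] ≤ μ/a = (4/7)/16 = 1/28.
Numerically: ≈ 0.03571.
(Since a = 16 > μ = 0.57143, the bound 1/28 is < 1 and informative.)

P[X ≥ 16] ≤ 1/28 ≈ 0.03571.


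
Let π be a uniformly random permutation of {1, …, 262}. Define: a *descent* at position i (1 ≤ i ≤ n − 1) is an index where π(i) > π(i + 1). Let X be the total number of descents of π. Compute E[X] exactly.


Write X = Σ X_I over i = 1, …, 261, with X_I the indicator of one descent.
There are 261 indicators.
For each fixed i, the pair (π(i), π(i+1)) is a uniformly random ordered pair of distinct values from {1, …, 262}; by symmetry P[π(i) > π(i+1)] = 1/2.
By linearity: E[X] = 261 · (1/2) = (262 − 1) · (1/2) = 261/2 ≈ 130.500000.

E[X] = 261/2 = 130.500000.


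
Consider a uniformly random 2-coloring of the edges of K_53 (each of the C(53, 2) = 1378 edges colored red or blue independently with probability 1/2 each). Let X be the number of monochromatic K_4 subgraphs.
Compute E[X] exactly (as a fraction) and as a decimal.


Let X = Σ_S X_S over the C(53, 4) = 292825 subsets S of size 4, where X_S = 1 if the K_4 on S is monochromatic.
For a fixed S, the K_4 on S has C(4, 2) = 6 edges. P[all 6 edges red] = (1/2)^6, and likewise for blue, so P[monochromatic] = 2·(1/2)^6 = 2^{1 − 6} = 1/32.
By linearity: E[X] = C(53, 4) · 2^{1 − 6} = 292825 · 1/32 = 292825/32.
Numerically: E[X] ≈ 9150.78125.

E[X] = C(53,4)·2^(1−C(4,2)) = 292825/32 ≈ 9150.78125.


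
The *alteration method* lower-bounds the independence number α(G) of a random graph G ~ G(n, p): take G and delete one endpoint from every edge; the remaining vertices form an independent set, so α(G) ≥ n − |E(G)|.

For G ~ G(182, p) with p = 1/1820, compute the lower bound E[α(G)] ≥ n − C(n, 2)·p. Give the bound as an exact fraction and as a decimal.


E[|E(G)|] = C(182, 2)·p = 16471 · (1/1820) = 181/20.
E[α(G)] ≥ n − E[|E(G)|] = 182 − 181/20 = 3459/20.
Numerically: ≈ 172.950000.
(This is only a lower bound; the true E[α(G)] may be larger.)

E[α(G)] ≥ 3459/20 ≈ 172.950000.


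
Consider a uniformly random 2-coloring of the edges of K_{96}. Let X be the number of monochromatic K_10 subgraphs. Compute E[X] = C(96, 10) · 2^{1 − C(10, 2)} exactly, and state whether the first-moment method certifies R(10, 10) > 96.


E[X] = C(96, 10) · 2^{1 − 45} = 11279926456656 · 2^{−44} = 11279926456656/17592186044416.
As a reduced fraction: E[X] = 704995403541/1099511627776 ≈ 0.641190.
Is E[X] < 1? YES.
Since E[X] < 1, there exists a 2-coloring of K_{96} with no monochromatic K_10; hence R(10, 10) > 96.

E[X] = 704995403541/1099511627776 ≈ 0.641190; E[X] < 1, so R(10, 10) > 96.


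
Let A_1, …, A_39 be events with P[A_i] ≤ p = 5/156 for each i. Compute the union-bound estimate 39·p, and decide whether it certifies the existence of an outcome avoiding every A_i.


Union bound: P[∪_{i=1}^{39} A_i] ≤ Σ_i P[A_i] ≤ 39·p = 39·(5/156) = 5/4.
Numerically: 5/4 ≈ 1.250000.
Is 5/4 < 1? NO.
Since the bound 5/4 is ≥ 1, the union bound is uninformative here; it does NOT by itself certify existence.

39·p = 5/4 ≈ 1.250000; existence NOT certified by the union bound.


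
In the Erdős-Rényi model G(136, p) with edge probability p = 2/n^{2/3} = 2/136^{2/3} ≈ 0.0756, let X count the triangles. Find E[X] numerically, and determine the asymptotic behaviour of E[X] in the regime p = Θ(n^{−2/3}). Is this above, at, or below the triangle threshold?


Number of potential triangles: C(136, 3) = 410040.
Each occurs with probability p³ ≈ (0.0756)³ ≈ 4.32526e-04.
By linearity: E[X] = C(136, 3)·p³ ≈ 410040 · 4.32526e-04 ≈ 177.353.
Since α = 2/3 < 1, p = c/n^{2/3} ≫ 1/n is above the triangle threshold p ~ 1/n. Asymptotically E[X] ~ (c³/6)·n^{3(1−α)} = (2³/6)·n^{1} → ∞; triangles are abundant w.h.p.

E[X] ≈ 177.353; in regime p = Θ(1/n^{2/3}) E[X] diverges (above the triangle threshold p ~ 1/n).


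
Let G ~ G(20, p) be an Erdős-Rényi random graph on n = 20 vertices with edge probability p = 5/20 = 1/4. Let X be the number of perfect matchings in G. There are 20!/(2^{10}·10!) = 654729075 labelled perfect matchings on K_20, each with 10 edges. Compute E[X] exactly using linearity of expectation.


K_20 has 20!/(2^{10}·10!) = 654729075 labelled perfect matchings.
For each such perfect matching H, let X_H = 1 if all 10 edges of H are present in G. Then P[X_H = 1] = p^{10} = (1/4)^{10} = 1/1048576.
By linearity of expectation: E[X] = Σ_H E[X_H] = 654729075 · p^{10} = 654729075 · 1/1048576 = 654729075/1048576.
Numerically: E[X] ≈ 624.4.

E[X] = 654729075 · (1/4)^{10} = 654729075/1048576 ≈ 624.4.


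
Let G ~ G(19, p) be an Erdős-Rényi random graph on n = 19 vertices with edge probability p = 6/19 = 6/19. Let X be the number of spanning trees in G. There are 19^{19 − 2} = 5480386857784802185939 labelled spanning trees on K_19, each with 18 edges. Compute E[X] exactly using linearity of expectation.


K_19 has 19^{19 − 2} = 5480386857784802185939 labelled spanning trees.
For each such spanning tree H, let X_H = 1 if all 18 edges of H are present in G. Then P[X_H = 1] = p^{18} = (6/19)^{18} = 101559956668416/104127350297911241532841.
By linearity of expectation: E[X] = Σ_H E[X_H] = 5480386857784802185939 · p^{18} = 5480386857784802185939 · 101559956668416/104127350297911241532841 = 101559956668416/19.
Numerically: E[X] ≈ 5.345e+12.

E[X] = 5480386857784802185939 · (6/19)^{18} = 101559956668416/19 ≈ 5.345e+12.


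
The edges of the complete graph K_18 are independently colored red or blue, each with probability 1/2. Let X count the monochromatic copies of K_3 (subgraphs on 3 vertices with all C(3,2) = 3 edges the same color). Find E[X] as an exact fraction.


Let X = Σ_S X_S over the C(18, 3) = 816 subsets S of size 3, where X_S = 1 if the K_3 on S is monochromatic.
For a fixed S, the K_3 on S has C(3, 2) = 3 edges. P[all 3 edges red] = (1/2)^3, and likewise for blue, so P[monochromatic] = 2·(1/2)^3 = 2^{1 − 3} = 1/4.
By linearity: E[X] = C(18, 3) · 2^{1 − 3} = 816 · 1/4 = 204.
Numerically: E[X] ≈ 204.00000.

E[X] = C(18,3)·2^(1−C(3,2)) = 204 ≈ 204.00000.


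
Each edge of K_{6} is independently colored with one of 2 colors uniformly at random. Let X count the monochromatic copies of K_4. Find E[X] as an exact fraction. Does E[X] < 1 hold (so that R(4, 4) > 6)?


E[X] = C(6, 4) · 2^{1 − 6} = 15 · 2^{−5} = 15/32.
As a reduced fraction: E[X] = 15/32 ≈ 0.469.
Is E[X] < 1? YES.
Since E[X] < 1, there exists a 2-coloring of K_{6} with no monochromatic K_4; hence R(4, 4) > 6.

E[X] = 15/32 ≈ 0.469; E[X] < 1, so R(4, 4) > 6.


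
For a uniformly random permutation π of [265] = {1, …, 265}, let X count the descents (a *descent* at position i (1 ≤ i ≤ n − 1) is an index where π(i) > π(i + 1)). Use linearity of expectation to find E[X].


Write X = Σ X_I over i = 1, …, 264, with X_I the indicator of one descent.
There are 264 indicators.
For each fixed i, the pair (π(i), π(i+1)) is a uniformly random ordered pair of distinct values from {1, …, 265}; by symmetry P[π(i) > π(i+1)] = 1/2.
By linearity: E[X] = 264 · (1/2) = (265 − 1) · (1/2) = 132 ≈ 132.000.

E[X] = 132 = 132.000.


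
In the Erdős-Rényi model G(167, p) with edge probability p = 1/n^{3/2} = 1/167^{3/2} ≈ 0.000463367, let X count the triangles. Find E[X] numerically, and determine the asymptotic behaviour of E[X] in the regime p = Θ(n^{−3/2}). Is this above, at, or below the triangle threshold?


Number of potential triangles: C(167, 3) = 762355.
Each occurs with probability p³ ≈ (0.000463367)³ ≈ 9.94891865e-11.
By linearity: E[X] = C(167, 3)·p³ ≈ 762355 · 9.94891865e-11 ≈ 0.000076.
Since α = 3/2 > 1, p = c/n^{3/2} = o(1/n) is below the triangle threshold p ~ 1/n. Asymptotically E[X] ~ (c³/6)·n^{3(1−α)} = (1³/6)·n^{-1.5} → 0, so by Markov's inequality G has no triangles w.h.p.

E[X] ≈ 0.000076; in regime p = Θ(1/n^{3/2}) E[X] tends to 0 (below the triangle threshold p ~ 1/n).


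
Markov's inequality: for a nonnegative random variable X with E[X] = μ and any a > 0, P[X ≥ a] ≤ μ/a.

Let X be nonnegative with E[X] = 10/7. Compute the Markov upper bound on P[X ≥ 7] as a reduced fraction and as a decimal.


μ = E[X] = 10/7, a = 7.
Markov: P[X ≥ 7] ≤ μ/a = (10/7)/7 = 10/49.
Numerically: ≈ 0.2041.
(Since a = 7 > μ = 1.4286, the bound 10/49 is < 1 and informative.)

P[X ≥ 7] ≤ 10/49 ≈ 0.2041.


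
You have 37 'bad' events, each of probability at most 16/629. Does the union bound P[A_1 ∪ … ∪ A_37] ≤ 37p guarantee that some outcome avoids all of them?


Union bound: P[∪_{i=1}^{37} A_i] ≤ Σ_i P[A_i] ≤ 37·p = 37·(16/629) = 16/17.
Numerically: 16/17 ≈ 0.941.
Is 16/17 < 1? YES.
Since P[∪ A_i] ≤ 16/17 < 1, the complement has P[∩ A_i^c] ≥ 1 − 16/17 = 1/17 > 0, so some outcome avoids every A_i.

37·p = 16/17 ≈ 0.941; existence CERTIFIED by the union bound.


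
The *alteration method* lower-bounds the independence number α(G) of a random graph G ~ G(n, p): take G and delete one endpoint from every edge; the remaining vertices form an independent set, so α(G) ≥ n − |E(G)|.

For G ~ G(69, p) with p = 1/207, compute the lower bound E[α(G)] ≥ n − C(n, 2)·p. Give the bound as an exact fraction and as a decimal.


E[|E(G)|] = C(69, 2)·p = 2346 · (1/207) = 34/3.
E[α(G)] ≥ n − E[|E(G)|] = 69 − 34/3 = 173/3.
Numerically: ≈ 57.666667.
(This is only a lower bound; the true E[α(G)] may be larger.)

E[α(G)] ≥ 173/3 ≈ 57.666667.


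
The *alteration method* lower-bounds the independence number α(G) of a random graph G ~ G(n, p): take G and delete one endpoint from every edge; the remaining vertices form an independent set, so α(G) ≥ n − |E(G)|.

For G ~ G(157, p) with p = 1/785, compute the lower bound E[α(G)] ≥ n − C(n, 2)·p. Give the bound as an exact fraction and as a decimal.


E[|E(G)|] = C(157, 2)·p = 12246 · (1/785) = 78/5.
E[α(G)] ≥ n − E[|E(G)|] = 157 − 78/5 = 707/5.
Numerically: ≈ 141.40000.
(This is only a lower bound; the true E[α(G)] may be larger.)

E[α(G)] ≥ 707/5 ≈ 141.40000.


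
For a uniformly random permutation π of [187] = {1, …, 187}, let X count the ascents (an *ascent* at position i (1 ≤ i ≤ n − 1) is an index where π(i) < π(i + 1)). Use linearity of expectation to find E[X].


Write X = Σ X_I over i = 1, …, 186, with X_I the indicator of one ascent.
There are 186 indicators.
For each fixed i, the pair (π(i), π(i+1)) is a uniformly random ordered pair of distinct values from {1, …, 187}; by symmetry P[π(i) < π(i+1)] = 1/2.
By linearity: E[X] = 186 · (1/2) = (187 − 1) · (1/2) = 93 ≈ 93.00000.

E[X] = 93 = 93.00000.


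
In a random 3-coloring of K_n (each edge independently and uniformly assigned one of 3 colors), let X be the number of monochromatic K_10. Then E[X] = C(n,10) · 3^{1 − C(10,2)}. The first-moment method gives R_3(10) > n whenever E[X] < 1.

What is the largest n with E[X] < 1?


We need C(n, 10) · 3^{1 − 45} < 1, i.e. C(n, 10) < 3^{45 − 1} = 984770902183611232881.
Check values of n near the boundary:
  n = 568: C(568, 10) = 889446337783744949208; 889446337783744949208 < 984770902183611232881? YES
  n = 569: C(569, 10) = 905357721286137524328; 905357721286137524328 < 984770902183611232881? YES
  n = 570: C(570, 10) = 921524823451961408691; 921524823451961408691 < 984770902183611232881? YES
  n = 571: C(571, 10) = 937951290893172842001; 937951290893172842001 < 984770902183611232881? YES
  n = 572: C(572, 10) = 954640815642161682606; 954640815642161682606 < 984770902183611232881? YES
  n = 573: C(573, 10) = 971597135635805762226; 971597135635805762226 < 984770902183611232881? YES
  n = 574: C(574, 10) = 988824035203816502691; 988824035203816502691 < 984770902183611232881? NO
  n = 575: C(575, 10) = 1006325345561406175305; 1006325345561406175305 < 984770902183611232881? NO
  n = 576: C(576, 10) = 1024104945306307344480; 1024104945306307344480 < 984770902183611232881? NO
The largest n with C(n, 10) < 984770902183611232881 is n = 573 (where E[X] = 35985079097622435638/36472996377170786403 ≈ 0.987). Hence R_3(10) > 573, i.e. R_3(10) ≥ 574.

Largest n = 573; hence R_3(10) > 573.


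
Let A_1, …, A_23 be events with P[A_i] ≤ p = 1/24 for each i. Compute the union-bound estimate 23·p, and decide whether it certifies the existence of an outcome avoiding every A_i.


Union bound: P[∪_{i=1}^{23} A_i] ≤ Σ_i P[A_i] ≤ 23·p = 23·(1/24) = 23/24.
Numerically: 23/24 ≈ 0.958333.
Is 23/24 < 1? YES.
Since P[∪ A_i] ≤ 23/24 < 1, the complement has P[∩ A_i^c] ≥ 1 − 23/24 = 1/24 > 0, so some outcome avoids every A_i.

23·p = 23/24 ≈ 0.958333; existence CERTIFIED by the union bound.


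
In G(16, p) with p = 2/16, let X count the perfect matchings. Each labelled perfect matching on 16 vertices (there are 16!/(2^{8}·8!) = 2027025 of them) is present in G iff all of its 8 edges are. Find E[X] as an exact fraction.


K_16 has 16!/(2^{8}·8!) = 2027025 labelled perfect matchings.
For each such perfect matching H, let X_H = 1 if all 8 edges of H are present in G. Then P[X_H = 1] = p^{8} = (1/8)^{8} = 1/16777216.
By linearity: E[X] = Σ_H E[X_H] = 2027025 · p^{8} = 2027025 · 1/16777216 = 2027025/16777216.
Numerically: E[X] ≈ 0.12082.

E[X] = 2027025 · (1/8)^{8} = 2027025/16777216 ≈ 0.12082.


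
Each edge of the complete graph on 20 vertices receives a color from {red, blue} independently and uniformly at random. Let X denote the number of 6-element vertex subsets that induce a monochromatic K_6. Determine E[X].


Let X = Σ_S X_S over the C(20, 6) = 38760 subsets S of size 6, where X_S = 1 if the K_6 on S is monochromatic.
For a fixed S, the K_6 on S has C(6, 2) = 15 edges. P[all 15 edges red] = (1/2)^15, and likewise for blue, so P[monochromatic] = 2·(1/2)^15 = 2^{1 − 15} = 1/16384.
Summing: E[X] = C(20, 6) · 2^{1 − 15} = 38760 · 1/16384 = 4845/2048.
Numerically: E[X] ≈ 2.36572.

E[X] = C(20,6)·2^(1−C(6,2)) = 4845/2048 ≈ 2.36572.


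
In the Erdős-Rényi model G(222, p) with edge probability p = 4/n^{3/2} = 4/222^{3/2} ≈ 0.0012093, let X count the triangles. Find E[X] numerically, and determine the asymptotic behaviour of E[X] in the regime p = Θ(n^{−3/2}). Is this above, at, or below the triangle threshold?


Number of potential triangles: C(222, 3) = 1798940.
Each occurs with probability p³ ≈ (0.0012093)³ ≈ 1.7684451e-09.
By linearity: E[X] = C(222, 3)·p³ ≈ 1798940 · 1.7684451e-09 ≈ 0.00318.
Since α = 3/2 > 1, p = c/n^{3/2} = o(1/n) is below the triangle threshold p ~ 1/n. Asymptotically E[X] ~ (c³/6)·n^{3(1−α)} = (4³/6)·n^{-1.5} → 0, so by Markov's inequality G has no triangles w.h.p.

E[X] ≈ 0.00318; in regime p = Θ(1/n^{3/2}) E[X] tends to 0 (below the triangle threshold p ~ 1/n).


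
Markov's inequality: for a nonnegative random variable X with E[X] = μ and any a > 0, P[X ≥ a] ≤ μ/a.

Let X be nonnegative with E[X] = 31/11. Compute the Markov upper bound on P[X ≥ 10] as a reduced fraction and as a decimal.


μ = E[X] = 31/11, a = 10.
Markov: P[X ≥ 10] ≤ μ/a = (31/11)/10 = 31/110.
Numerically: ≈ 0.2818.
(Since a = 10 > μ = 2.8182, the bound 31/110 is < 1 and informative.)

P[X ≥ 10] ≤ 31/110 ≈ 0.2818.


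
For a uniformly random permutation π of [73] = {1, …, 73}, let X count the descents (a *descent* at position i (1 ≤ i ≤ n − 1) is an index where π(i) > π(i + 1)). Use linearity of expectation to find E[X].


Write X = Σ X_I over i = 1, …, 72, with X_I the indicator of one descent.
There are 72 indicators.
For each fixed i, the pair (π(i), π(i+1)) is a uniformly random ordered pair of distinct values from {1, …, 73}; by symmetry P[π(i) > π(i+1)] = 1/2.
By linearity: E[X] = 72 · (1/2) = (73 − 1) · (1/2) = 36 ≈ 36.000.

E[X] = 36 = 36.000.


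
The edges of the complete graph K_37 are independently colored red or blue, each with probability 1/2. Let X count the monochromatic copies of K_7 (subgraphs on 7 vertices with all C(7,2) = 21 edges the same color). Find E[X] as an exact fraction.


Let X = Σ_S X_S over the C(37, 7) = 10295472 subsets S of size 7, where X_S = 1 if the K_7 on S is monochromatic.
For a fixed S, the K_7 on S has C(7, 2) = 21 edges. P[all 21 edges red] = (1/2)^21, and likewise for blue, so P[monochromatic] = 2·(1/2)^21 = 2^{1 − 21} = 1/1048576.
Summing: E[X] = C(37, 7) · 2^{1 − 21} = 10295472 · 1/1048576 = 643467/65536.
Numerically: E[X] ≈ 9.819.

E[X] = C(37,7)·2^(1−C(7,2)) = 643467/65536 ≈ 9.819.


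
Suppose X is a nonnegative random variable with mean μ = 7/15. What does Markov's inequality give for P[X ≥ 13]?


μ = E[X] = 7/15, a = 13.
Markov: P[X ≥ 13] ≤ μ/a = (7/15)/13 = 7/195.
Numerically: ≈ 0.03590.
(Since a = 13 > μ = 0.46667, the bound 7/195 is < 1 and informative.)

P[X ≥ 13] ≤ 7/195 ≈ 0.03590.


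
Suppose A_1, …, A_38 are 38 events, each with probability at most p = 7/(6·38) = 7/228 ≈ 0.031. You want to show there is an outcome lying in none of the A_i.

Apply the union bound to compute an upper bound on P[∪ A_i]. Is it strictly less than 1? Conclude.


Union bound: P[∪_{i=1}^{38} A_i] ≤ Σ_i P[A_i] ≤ 38·p = 38·(7/228) = 7/6.
Numerically: 7/6 ≈ 1.167.
Is 7/6 < 1? NO.
Since the bound 7/6 is ≥ 1, the union bound is uninformative here; it does NOT by itself certify existence.

38·p = 7/6 ≈ 1.167; existence NOT certified by the union bound.


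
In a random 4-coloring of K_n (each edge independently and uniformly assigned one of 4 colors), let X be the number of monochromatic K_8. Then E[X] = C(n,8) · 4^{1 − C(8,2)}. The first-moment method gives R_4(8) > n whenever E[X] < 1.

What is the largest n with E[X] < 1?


We need C(n, 8) · 4^{1 − 28} < 1, i.e. C(n, 8) < 4^{28 − 1} = 18014398509481984.
Check values of n near the boundary:
  n = 406: C(406, 8) = 17082453897995850; 17082453897995850 < 18014398509481984? YES
  n = 407: C(407, 8) = 17424959239309050; 17424959239309050 < 18014398509481984? YES
  n = 408: C(408, 8) = 17773458424095231; 17773458424095231 < 18014398509481984? YES
  n = 409: C(409, 8) = 18128041135797879; 18128041135797879 < 18014398509481984? NO
The largest n with C(n, 8) < 18014398509481984 is n = 408 (where E[X] = 17773458424095231/18014398509481984 ≈ 0.9866251). Hence R_4(8) > 408, i.e. R_4(8) ≥ 409.

Largest n = 408; hence R_4(8) > 408.


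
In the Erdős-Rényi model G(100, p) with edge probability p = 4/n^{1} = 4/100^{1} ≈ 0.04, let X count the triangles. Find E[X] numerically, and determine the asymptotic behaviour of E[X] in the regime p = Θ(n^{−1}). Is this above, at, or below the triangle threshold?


Number of potential triangles: C(100, 3) = 161700.
Each occurs with probability p³ ≈ (0.04)³ ≈ 6.40000e-05.
By linearity: E[X] = C(100, 3)·p³ ≈ 161700 · 6.40000e-05 ≈ 10.349.
Here α = 1, so p = 4/n is exactly at the triangle threshold p ~ 1/n. Asymptotically E[X] → c³/6 = 4³/6 = 32/3 ≈ 10.667, a bounded constant. In this regime the triangle count is asymptotically Poisson(c³/6).

E[X] ≈ 10.349; in regime p = Θ(1/n^{1}) E[X] stays bounded (at the triangle threshold p ~ 1/n).


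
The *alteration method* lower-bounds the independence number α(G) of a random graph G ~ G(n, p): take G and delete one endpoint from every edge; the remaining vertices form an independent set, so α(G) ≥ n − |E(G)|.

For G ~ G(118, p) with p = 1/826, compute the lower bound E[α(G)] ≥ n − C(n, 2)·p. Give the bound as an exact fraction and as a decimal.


E[|E(G)|] = C(118, 2)·p = 6903 · (1/826) = 117/14.
E[α(G)] ≥ n − E[|E(G)|] = 118 − 117/14 = 1535/14.
Numerically: ≈ 109.642857.
(This is only a lower bound; the true E[α(G)] may be larger.)

E[α(G)] ≥ 1535/14 ≈ 109.642857.


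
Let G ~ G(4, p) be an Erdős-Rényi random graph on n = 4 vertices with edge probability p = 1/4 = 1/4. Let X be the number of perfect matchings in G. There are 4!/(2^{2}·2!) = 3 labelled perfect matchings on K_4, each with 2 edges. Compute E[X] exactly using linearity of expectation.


K_4 has 4!/(2^{2}·2!) = 3 labelled perfect matchings.
For each such perfect matching H, let X_H = 1 if all 2 edges of H are present in G. Then P[X_H = 1] = p^{2} = (1/4)^{2} = 1/16.
By linearity: E[X] = Σ_H E[X_H] = 3 · p^{2} = 3 · 1/16 = 3/16.
Numerically: E[X] ≈ 0.188.

E[X] = 3 · (1/4)^{2} = 3/16 ≈ 0.188.


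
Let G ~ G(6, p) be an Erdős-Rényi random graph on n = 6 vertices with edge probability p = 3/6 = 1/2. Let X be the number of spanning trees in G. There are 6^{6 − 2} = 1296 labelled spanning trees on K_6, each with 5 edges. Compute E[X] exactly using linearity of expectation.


K_6 has 6^{6 − 2} = 1296 labelled spanning trees.
For each such spanning tree H, let X_H = 1 if all 5 edges of H are present in G. Then P[X_H = 1] = p^{5} = (1/2)^{5} = 1/32.
By linearity: E[X] = Σ_H E[X_H] = 1296 · p^{5} = 1296 · 1/32 = 81/2.
Numerically: E[X] ≈ 40.5.

E[X] = 1296 · (1/2)^{5} = 81/2 ≈ 40.5.


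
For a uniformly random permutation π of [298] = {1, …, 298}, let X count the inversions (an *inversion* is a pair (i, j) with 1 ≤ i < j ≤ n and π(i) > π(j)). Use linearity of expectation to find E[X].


Write X = Σ X_I over the C(298, 2) = 44253 pairs i < j, with X_I the indicator of one inversion.
There are 44253 indicators.
For each fixed pair i < j, the values π(i) and π(j) are two distinct elements of {1, …, 298} in uniformly random order; by symmetry P[π(i) > π(j)] = 1/2.
By linearity: E[X] = 44253 · (1/2) = C(298, 2) · (1/2) = 44253/2 = 44253/2 ≈ 22126.5000.

E[X] = 44253/2 = 22126.5000.


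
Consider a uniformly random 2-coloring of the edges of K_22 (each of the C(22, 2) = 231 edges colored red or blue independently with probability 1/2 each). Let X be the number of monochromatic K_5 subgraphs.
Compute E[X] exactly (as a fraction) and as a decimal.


Let X = Σ_S X_S over the C(22, 5) = 26334 subsets S of size 5, where X_S = 1 if the K_5 on S is monochromatic.
For a fixed S, the K_5 on S has C(5, 2) = 10 edges. P[all 10 edges red] = (1/2)^10, and likewise for blue, so P[monochromatic] = 2·(1/2)^10 = 2^{1 − 10} = 1/512.
By linearity of expectation: E[X] = C(22, 5) · 2^{1 − 10} = 26334 · 1/512 = 13167/256.
Numerically: E[X] ≈ 51.43359.

E[X] = C(22,5)·2^(1−C(5,2)) = 13167/256 ≈ 51.43359.


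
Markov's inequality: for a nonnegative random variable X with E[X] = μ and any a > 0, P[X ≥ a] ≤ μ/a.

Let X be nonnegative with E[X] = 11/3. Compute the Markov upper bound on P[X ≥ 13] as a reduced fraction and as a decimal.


μ = E[X] = 11/3, a = 13.
Markov: P[X ≥ 13] ≤ μ/a = (11/3)/13 = 11/39.
Numerically: ≈ 0.28205.
(Since a = 13 > μ = 3.66667, the bound 11/39 is < 1 and informative.)

P[X ≥ 13] ≤ 11/39 ≈ 0.28205.


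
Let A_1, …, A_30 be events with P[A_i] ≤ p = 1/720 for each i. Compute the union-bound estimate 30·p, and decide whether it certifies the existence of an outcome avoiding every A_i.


Union bound: P[∪_{i=1}^{30} A_i] ≤ Σ_i P[A_i] ≤ 30·p = 30·(1/720) = 1/24.
Numerically: 1/24 ≈ 0.0417.
Is 1/24 < 1? YES.
Since P[∪ A_i] ≤ 1/24 < 1, the complement has P[∩ A_i^c] ≥ 1 − 1/24 = 23/24 > 0, so some outcome avoids every A_i.

30·p = 1/24 ≈ 0.0417; existence CERTIFIED by the union bound.


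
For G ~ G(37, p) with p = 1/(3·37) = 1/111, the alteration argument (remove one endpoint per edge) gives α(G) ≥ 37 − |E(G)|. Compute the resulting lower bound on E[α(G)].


E[|E(G)|] = C(37, 2)·p = 666 · (1/111) = 6.
E[α(G)] ≥ n − E[|E(G)|] = 37 − 6 = 31.
Numerically: ≈ 31.0000.
(This is only a lower bound; the true E[α(G)] may be larger.)

E[α(G)] ≥ 31 ≈ 31.0000.


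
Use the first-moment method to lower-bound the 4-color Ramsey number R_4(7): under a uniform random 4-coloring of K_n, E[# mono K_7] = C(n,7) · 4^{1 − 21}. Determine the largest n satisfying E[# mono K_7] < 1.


We need C(n, 7) · 4^{1 − 21} < 1, i.e. C(n, 7) < 4^{21 − 1} = 1099511627776.
Check values of n near the boundary:
  n = 179: C(179, 7) = 1037437234460; 1037437234460 < 1099511627776? YES
  n = 180: C(180, 7) = 1079414463600; 1079414463600 < 1099511627776? YES
  n = 181: C(181, 7) = 1122839183400; 1122839183400 < 1099511627776? NO
  n = 182: C(182, 7) = 1167752750736; 1167752750736 < 1099511627776? NO
  n = 183: C(183, 7) = 1214197462413; 1214197462413 < 1099511627776? NO
The largest n with C(n, 7) < 1099511627776 is n = 180 (where E[X] = 67463403975/68719476736 ≈ 0.98172). Hence R_4(7) > 180, i.e. R_4(7) ≥ 181.

Largest n = 180; hence R_4(7) > 180.


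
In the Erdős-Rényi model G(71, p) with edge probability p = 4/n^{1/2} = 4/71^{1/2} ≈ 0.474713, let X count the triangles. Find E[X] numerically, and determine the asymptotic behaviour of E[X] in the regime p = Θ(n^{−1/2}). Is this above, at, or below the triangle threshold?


Number of potential triangles: C(71, 3) = 57155.
Each occurs with probability p³ ≈ (0.474713)³ ≈ 1.06977502e-01.
By linearity: E[X] = C(71, 3)·p³ ≈ 57155 · 1.06977502e-01 ≈ 6114.299103.
Since α = 1/2 < 1, p = c/n^{1/2} ≫ 1/n is above the triangle threshold p ~ 1/n. Asymptotically E[X] ~ (c³/6)·n^{3(1−α)} = (4³/6)·n^{1.5} → ∞; triangles are abundant w.h.p.

E[X] ≈ 6114.299103; in regime p = Θ(1/n^{1/2}) E[X] diverges (above the triangle threshold p ~ 1/n).


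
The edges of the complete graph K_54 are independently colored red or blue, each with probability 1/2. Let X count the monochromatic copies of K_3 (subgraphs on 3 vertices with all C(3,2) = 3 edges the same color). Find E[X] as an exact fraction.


Let X = Σ_S X_S over the C(54, 3) = 24804 subsets S of size 3, where X_S = 1 if the K_3 on S is monochromatic.
For a fixed S, the K_3 on S has C(3, 2) = 3 edges. P[all 3 edges red] = (1/2)^3, and likewise for blue, so P[monochromatic] = 2·(1/2)^3 = 2^{1 − 3} = 1/4.
Summing: E[X] = C(54, 3) · 2^{1 − 3} = 24804 · 1/4 = 6201.
Numerically: E[X] ≈ 6201.00000.

E[X] = C(54,3)·2^(1−C(3,2)) = 6201 ≈ 6201.00000.


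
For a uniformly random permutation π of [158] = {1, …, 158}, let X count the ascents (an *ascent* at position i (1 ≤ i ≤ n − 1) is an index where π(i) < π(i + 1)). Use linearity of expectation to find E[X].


Write X = Σ X_I over i = 1, …, 157, with X_I the indicator of one ascent.
There are 157 indicators.
For each fixed i, the pair (π(i), π(i+1)) is a uniformly random ordered pair of distinct values from {1, …, 158}; by symmetry P[π(i) < π(i+1)] = 1/2.
By linearity: E[X] = 157 · (1/2) = (158 − 1) · (1/2) = 157/2 ≈ 78.5000.

E[X] = 157/2 = 78.5000.


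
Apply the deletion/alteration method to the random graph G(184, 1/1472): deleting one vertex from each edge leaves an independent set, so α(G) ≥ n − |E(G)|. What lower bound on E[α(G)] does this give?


E[|E(G)|] = C(184, 2)·p = 16836 · (1/1472) = 183/16.
E[α(G)] ≥ n − E[|E(G)|] = 184 − 183/16 = 2761/16.
Numerically: ≈ 172.562.
(This is only a lower bound; the true E[α(G)] may be larger.)

E[α(G)] ≥ 2761/16 ≈ 172.562.


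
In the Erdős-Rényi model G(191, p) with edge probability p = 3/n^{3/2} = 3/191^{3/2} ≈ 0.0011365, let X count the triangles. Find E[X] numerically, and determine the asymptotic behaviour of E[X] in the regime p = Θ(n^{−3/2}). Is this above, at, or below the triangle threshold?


Number of potential triangles: C(191, 3) = 1143135.
Each occurs with probability p³ ≈ (0.0011365)³ ≈ 1.4679579e-09.
By linearity: E[X] = C(191, 3)·p³ ≈ 1143135 · 1.4679579e-09 ≈ 0.00168.
Since α = 3/2 > 1, p = c/n^{3/2} = o(1/n) is below the triangle threshold p ~ 1/n. Asymptotically E[X] ~ (c³/6)·n^{3(1−α)} = (3³/6)·n^{-1.5} → 0, so by Markov's inequality G has no triangles w.h.p.

E[X] ≈ 0.00168; in regime p = Θ(1/n^{3/2}) E[X] tends to 0 (below the triangle threshold p ~ 1/n).


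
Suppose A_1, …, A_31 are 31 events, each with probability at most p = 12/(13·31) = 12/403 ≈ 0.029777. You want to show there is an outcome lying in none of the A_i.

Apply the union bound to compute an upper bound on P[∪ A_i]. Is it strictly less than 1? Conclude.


Union bound: P[∪_{i=1}^{31} A_i] ≤ Σ_i P[A_i] ≤ 31·p = 31·(12/403) = 12/13.
Numerically: 12/13 ≈ 0.923077.
Is 12/13 < 1? YES.
Since P[∪ A_i] ≤ 12/13 < 1, the complement has P[∩ A_i^c] ≥ 1 − 12/13 = 1/13 > 0, so some outcome avoids every A_i.

31·p = 12/13 ≈ 0.923077; existence CERTIFIED by the union bound.


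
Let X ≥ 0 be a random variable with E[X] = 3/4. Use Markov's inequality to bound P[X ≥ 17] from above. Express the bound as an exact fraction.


μ = E[X] = 3/4, a = 17.
Markov: P[X ≥ 17] ≤ μ/a = (3/4)/17 = 3/68.
Numerically: ≈ 0.04412.
(Since a = 17 > μ = 0.75000, the bound 3/68 is < 1 and informative.)

P[X ≥ 17] ≤ 3/68 ≈ 0.04412.


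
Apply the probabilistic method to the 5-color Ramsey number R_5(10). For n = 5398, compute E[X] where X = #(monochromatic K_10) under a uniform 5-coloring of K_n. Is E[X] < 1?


E[X] = C(5398, 10) · 5^{1 − 45} = 5740413564134635387185954535766 · 5^{−44} = 5740413564134635387185954535766/5684341886080801486968994140625.
As a reduced fraction: E[X] = 5740413564134635387185954535766/5684341886080801486968994140625 ≈ 1.0098642.
Is E[X] < 1? NO.
Since E[X] ≥ 1, the first-moment bound is inconclusive at n = 5398; it does NOT by itself certify R_5(10) > 5398.

E[X] = 5740413564134635387185954535766/5684341886080801486968994140625 ≈ 1.0098642; E[X] ≥ 1; first-moment method inconclusive here.
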